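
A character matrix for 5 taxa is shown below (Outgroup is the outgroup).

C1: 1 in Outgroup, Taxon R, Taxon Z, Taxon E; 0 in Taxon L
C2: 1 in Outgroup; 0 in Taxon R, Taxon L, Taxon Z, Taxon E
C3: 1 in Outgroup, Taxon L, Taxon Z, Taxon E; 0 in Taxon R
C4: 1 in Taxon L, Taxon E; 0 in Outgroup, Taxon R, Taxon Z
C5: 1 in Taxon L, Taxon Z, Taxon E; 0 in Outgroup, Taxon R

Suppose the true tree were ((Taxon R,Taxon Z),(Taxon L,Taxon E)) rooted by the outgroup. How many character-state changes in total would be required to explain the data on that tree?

Map each character onto ((Taxon R,Taxon Z),(Taxon L,Taxon E)) (rooted by Outgroup) and count the minimum state changes it requires (Fitch parsimony):
C1: 1; C2: 1; C3: 1; C4: 1; C5: 2.
Total tree length = 6.

6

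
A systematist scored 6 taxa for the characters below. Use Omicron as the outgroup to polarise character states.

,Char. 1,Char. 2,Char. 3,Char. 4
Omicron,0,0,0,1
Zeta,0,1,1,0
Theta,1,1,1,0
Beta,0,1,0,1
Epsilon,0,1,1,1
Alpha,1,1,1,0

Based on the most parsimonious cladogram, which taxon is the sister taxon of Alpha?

Theta

Character polarity is set by the outgroup: the derived state is whichever differs from the outgroup's state, so for Char. 4 the derived state is '0', and for the remaining characters it is '1'.
Only Alpha and Theta show the derived state '1' for Char. 1, supporting them as a clade.
All ingroup taxa share the derived state '1' for Char. 2; it defines the ingroup but does not resolve relationships within it.
Only Alpha, Epsilon, Theta, and Zeta show the derived state '1' for Char. 3, supporting them as a clade.
Only Alpha, Theta, and Zeta show the derived state '0' for Char. 4, supporting them as a clade.
Most parsimonious ingroup topology: (((Zeta,(Theta,Alpha)),Epsilon),Beta).
Alpha and Theta form a cherry on this tree, so they are sister taxa.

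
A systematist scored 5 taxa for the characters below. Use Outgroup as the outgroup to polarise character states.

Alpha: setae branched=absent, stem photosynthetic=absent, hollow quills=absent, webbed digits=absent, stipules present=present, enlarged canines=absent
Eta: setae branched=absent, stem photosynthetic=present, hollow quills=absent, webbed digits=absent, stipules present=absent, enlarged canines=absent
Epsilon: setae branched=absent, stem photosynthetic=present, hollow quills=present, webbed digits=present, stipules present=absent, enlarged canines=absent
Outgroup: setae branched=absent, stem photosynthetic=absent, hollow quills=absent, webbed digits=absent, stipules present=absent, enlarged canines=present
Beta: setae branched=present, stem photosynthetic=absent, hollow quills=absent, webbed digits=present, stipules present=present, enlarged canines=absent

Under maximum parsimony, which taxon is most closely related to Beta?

Character polarity is set by the outgroup: the derived state is whichever differs from the outgroup's state, so for enlarged canines the derived state is 'absent', and for the remaining characters it is 'present'.
setae branched: derived state 'present' in Beta only — an autapomorphy, so it tells us nothing about relationships among taxa.
stem photosynthetic: derived state 'present' in Epsilon and Eta only — synapomorphy for {Epsilon, Eta}.
hollow quills (derived state 'present') is unique to Epsilon (autapomorphy; uninformative for grouping).
webbed digits groups Beta and Epsilon, which is incompatible with the clades supported by the remaining characters; treating it as convergent (homoplasy) costs fewer steps than any alternative tree.
stipules present (derived state 'present') is shared by Alpha and Beta — a synapomorphy uniting that clade.
enlarged canines (derived state 'absent') is shared by all ingroup taxa — unites the whole ingroup.
Most parsimonious ingroup topology: ((Beta,Alpha),(Eta,Epsilon)).
Beta and Alpha form a cherry on this tree, so they are sister taxa.

Alpha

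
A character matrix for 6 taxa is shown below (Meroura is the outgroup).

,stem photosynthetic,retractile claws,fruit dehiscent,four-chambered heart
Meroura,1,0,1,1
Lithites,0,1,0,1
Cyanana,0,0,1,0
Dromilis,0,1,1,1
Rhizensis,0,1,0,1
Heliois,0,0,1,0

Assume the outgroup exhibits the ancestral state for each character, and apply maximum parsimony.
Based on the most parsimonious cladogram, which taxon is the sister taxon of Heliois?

Character polarity is set by the outgroup: the derived state is whichever differs from the outgroup's state, so for stem photosynthetic, fruit dehiscent, four-chambered heart the derived state is '0', and for the remaining characters it is '1'.
All ingroup taxa share the derived state '0' for stem photosynthetic; it defines the ingroup but does not resolve relationships within it.
Only Dromilis, Lithites, and Rhizensis show the derived state '1' for retractile claws, supporting them as a clade.
fruit dehiscent: derived state '0' in Lithites and Rhizensis only — synapomorphy for {Lithites, Rhizensis}.
Only Cyanana and Heliois show the derived state '0' for four-chambered heart, supporting them as a clade.
Most parsimonious ingroup topology: (((Lithites,Rhizensis),Dromilis),(Cyanana,Heliois)).
Heliois and Cyanana form a cherry on this tree, so they are sister taxa.

Cyanana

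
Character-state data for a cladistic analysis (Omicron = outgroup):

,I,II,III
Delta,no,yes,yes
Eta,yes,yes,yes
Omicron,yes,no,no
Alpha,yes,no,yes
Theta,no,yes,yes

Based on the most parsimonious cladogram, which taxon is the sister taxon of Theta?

Delta

Character polarity is set by the outgroup: the derived state is whichever differs from the outgroup's state, so for I the derived state is 'no', and for the remaining characters it is 'yes'.
I: derived state 'no' in Delta and Theta only — synapomorphy for {Delta, Theta}.
Only Delta, Eta, and Theta show the derived state 'yes' for II, supporting them as a clade.
All ingroup taxa share the derived state 'yes' for III; it defines the ingroup but does not resolve relationships within it.
Most parsimonious ingroup topology: ((Eta,(Delta,Theta)),Alpha).
Theta and Delta form a cherry on this tree, so they are sister taxa.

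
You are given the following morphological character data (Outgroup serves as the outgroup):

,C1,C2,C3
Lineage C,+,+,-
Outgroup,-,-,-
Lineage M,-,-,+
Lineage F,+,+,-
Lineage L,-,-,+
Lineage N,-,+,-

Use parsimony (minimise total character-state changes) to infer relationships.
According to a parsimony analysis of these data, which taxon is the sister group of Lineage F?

The outgroup has state '-' for every character, so '+' is the derived state throughout.
C1: derived state '+' in Lineage C and Lineage F only — synapomorphy for {Lineage C, Lineage F}.
C2: derived state '+' in Lineage C, Lineage F, and Lineage N only — synapomorphy for {Lineage C, Lineage F, Lineage N}.
Only Lineage L and Lineage M show the derived state '+' for C3, supporting them as a clade.
Most parsimonious ingroup topology: ((Lineage M,Lineage L),(Lineage N,(Lineage F,Lineage C))).
Lineage F and Lineage C form a cherry on this tree, so they are sister taxa.

Lineage C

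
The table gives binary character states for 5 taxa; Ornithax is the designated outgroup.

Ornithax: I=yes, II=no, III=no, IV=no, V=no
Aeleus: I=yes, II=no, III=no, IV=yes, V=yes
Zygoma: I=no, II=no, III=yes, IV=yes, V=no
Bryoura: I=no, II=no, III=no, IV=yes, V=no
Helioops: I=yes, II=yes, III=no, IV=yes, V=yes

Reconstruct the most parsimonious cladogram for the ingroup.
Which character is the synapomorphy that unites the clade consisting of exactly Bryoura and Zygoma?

I

Character polarity is set by the outgroup: the derived state is whichever differs from the outgroup's state, so for I the derived state is 'no', and for the remaining characters it is 'yes'.
Only Bryoura and Zygoma show the derived state 'no' for I, supporting them as a clade.
II: derived state 'yes' in Helioops only — an autapomorphy, so it tells us nothing about relationships among taxa.
III: derived state 'yes' in Zygoma only — an autapomorphy, so it tells us nothing about relationships among taxa.
IV (derived state 'yes') is shared by all ingroup taxa — unites the whole ingroup.
V: derived state 'yes' in Aeleus and Helioops only — synapomorphy for {Aeleus, Helioops}.
Most parsimonious ingroup topology: ((Aeleus,Helioops),(Zygoma,Bryoura)).
The clade {Bryoura, Zygoma} is supported by I: its derived state 'no' occurs in exactly those taxa and in no other taxon (including the outgroup).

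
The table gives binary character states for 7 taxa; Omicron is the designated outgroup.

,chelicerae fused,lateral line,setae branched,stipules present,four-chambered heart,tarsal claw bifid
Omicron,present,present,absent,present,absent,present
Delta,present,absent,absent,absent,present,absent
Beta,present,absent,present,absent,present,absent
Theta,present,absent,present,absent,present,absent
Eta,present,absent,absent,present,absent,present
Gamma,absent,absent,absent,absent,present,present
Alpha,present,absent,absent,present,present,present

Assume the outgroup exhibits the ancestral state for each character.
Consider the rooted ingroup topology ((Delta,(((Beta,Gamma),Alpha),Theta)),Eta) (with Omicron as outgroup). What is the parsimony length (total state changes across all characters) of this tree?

10

Map each character onto ((Delta,(((Beta,Gamma),Alpha),Theta)),Eta) (rooted by Omicron) and count the minimum state changes it requires (Fitch parsimony):
chelicerae fused: 1; lateral line: 1; setae branched: 2; stipules present: 2; four-chambered heart: 1; tarsal claw bifid: 3.
Total tree length = 10.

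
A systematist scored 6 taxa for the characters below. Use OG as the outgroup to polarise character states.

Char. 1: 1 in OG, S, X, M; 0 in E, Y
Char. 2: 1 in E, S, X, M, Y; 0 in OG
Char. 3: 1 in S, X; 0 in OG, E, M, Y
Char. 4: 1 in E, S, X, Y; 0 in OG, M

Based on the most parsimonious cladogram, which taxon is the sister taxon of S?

Character polarity is set by the outgroup: the derived state is whichever differs from the outgroup's state, so for Char. 1 the derived state is '0', and for the remaining characters it is '1'.
Char. 1 (derived state '0') is shared by E and Y — a synapomorphy uniting that clade.
All ingroup taxa share the derived state '1' for Char. 2; it defines the ingroup but does not resolve relationships within it.
Only S and X show the derived state '1' for Char. 3, supporting them as a clade.
Char. 4: derived state '1' in E, S, X, and Y only — synapomorphy for {E, S, X, Y}.
Most parsimonious ingroup topology: (((E,Y),(S,X)),M).
S and X form a cherry on this tree, so they are sister taxa.

X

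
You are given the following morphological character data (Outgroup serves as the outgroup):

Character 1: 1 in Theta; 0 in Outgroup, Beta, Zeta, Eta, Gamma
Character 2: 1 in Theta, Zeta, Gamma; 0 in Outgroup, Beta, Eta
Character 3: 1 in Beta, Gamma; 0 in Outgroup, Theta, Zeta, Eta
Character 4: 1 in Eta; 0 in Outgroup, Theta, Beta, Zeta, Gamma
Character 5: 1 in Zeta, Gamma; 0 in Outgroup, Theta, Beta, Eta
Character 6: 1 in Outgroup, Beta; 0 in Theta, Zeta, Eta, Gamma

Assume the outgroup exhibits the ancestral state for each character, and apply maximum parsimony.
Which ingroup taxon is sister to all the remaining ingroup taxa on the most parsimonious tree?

Character polarity is set by the outgroup: the derived state is whichever differs from the outgroup's state, so for Character 6 the derived state is '0', and for the remaining characters it is '1'.
Character 1: derived state '1' in Theta only — an autapomorphy, so it tells us nothing about relationships among taxa.
Character 2 (derived state '1') is shared by Gamma, Theta, and Zeta — a synapomorphy uniting that clade.
Character 3 (state '1') occurs in Beta and Gamma but conflicts with the nesting implied by the other characters — most parsimoniously interpreted as homoplasy.
Character 4 (derived state '1') is unique to Eta (autapomorphy; uninformative for grouping).
Character 5 (derived state '1') is shared by Gamma and Zeta — a synapomorphy uniting that clade.
Character 6: derived state '0' in Eta, Gamma, Theta, and Zeta only — synapomorphy for {Eta, Gamma, Theta, Zeta}.
Most parsimonious ingroup topology: (((Theta,(Zeta,Gamma)),Eta),Beta).
Beta is sister to the clade containing all other ingroup taxa, so it is the earliest-diverging (most basal) ingroup lineage.

Beta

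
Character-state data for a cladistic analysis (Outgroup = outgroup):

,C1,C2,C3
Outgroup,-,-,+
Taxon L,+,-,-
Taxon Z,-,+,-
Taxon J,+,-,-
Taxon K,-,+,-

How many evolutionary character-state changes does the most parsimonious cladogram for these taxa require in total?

Character polarity is set by the outgroup: the derived state is whichever differs from the outgroup's state, so for C3 the derived state is '-', and for the remaining characters it is '+'.
Only Taxon J and Taxon L show the derived state '+' for C1, supporting them as a clade.
C2: derived state '+' in Taxon K and Taxon Z only — synapomorphy for {Taxon K, Taxon Z}.
All ingroup taxa share the derived state '-' for C3; it defines the ingroup but does not resolve relationships within it.
Most parsimonious ingroup topology: ((Taxon L,Taxon J),(Taxon Z,Taxon K)).
Changes per character on this tree: C1: 1; C2: 1; C3: 1.
Total = 3.

3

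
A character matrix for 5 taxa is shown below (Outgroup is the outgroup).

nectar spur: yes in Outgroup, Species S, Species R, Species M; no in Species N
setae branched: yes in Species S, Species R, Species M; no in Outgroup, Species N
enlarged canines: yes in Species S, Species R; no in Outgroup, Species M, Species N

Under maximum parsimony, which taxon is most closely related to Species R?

Species S

Character polarity is set by the outgroup: the derived state is whichever differs from the outgroup's state, so for nectar spur the derived state is 'no', and for the remaining characters it is 'yes'.
nectar spur (derived state 'no') is unique to Species N (autapomorphy; uninformative for grouping).
setae branched: derived state 'yes' in Species M, Species R, and Species S only — synapomorphy for {Species M, Species R, Species S}.
enlarged canines (derived state 'yes') is shared by Species R and Species S — a synapomorphy uniting that clade.
Most parsimonious ingroup topology: (((Species S,Species R),Species M),Species N).
Species R and Species S form a cherry on this tree, so they are sister taxa.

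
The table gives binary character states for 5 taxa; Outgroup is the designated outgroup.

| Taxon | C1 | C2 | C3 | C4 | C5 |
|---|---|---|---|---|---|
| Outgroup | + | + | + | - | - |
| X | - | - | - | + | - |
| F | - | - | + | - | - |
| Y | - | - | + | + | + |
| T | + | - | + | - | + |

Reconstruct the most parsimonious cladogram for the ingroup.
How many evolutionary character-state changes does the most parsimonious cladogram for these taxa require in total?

Character polarity is set by the outgroup: the derived state is whichever differs from the outgroup's state, so for C1, C2, C3 the derived state is '-', and for the remaining characters it is '+'.
C1: derived state '-' in F, X, and Y only — synapomorphy for {F, X, Y}.
C2 (derived state '-') is shared by all ingroup taxa — unites the whole ingroup.
C3 (derived state '-') is unique to X (autapomorphy; uninformative for grouping).
Only X and Y show the derived state '+' for C4, supporting them as a clade.
C5 (state '+') occurs in T and Y but conflicts with the nesting implied by the other characters — most parsimoniously interpreted as homoplasy.
Most parsimonious ingroup topology: ((F,(X,Y)),T).
Changes per character on this tree: C1: 1; C2: 1; C3: 1; C4: 1; C5: 2.
Total = 6.

6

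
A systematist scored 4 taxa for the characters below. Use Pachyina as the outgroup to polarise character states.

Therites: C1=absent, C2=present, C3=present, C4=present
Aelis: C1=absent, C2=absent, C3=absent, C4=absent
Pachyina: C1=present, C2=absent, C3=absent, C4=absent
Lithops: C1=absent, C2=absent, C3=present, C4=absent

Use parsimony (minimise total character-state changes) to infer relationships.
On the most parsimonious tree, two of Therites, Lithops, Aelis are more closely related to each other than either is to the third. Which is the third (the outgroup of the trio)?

Character polarity is set by the outgroup: the derived state is whichever differs from the outgroup's state, so for C1 the derived state is 'absent', and for the remaining characters it is 'present'.
C1 (derived state 'absent') is shared by all ingroup taxa — unites the whole ingroup.
C2 (derived state 'present') is unique to Therites (autapomorphy; uninformative for grouping).
C3: derived state 'present' in Lithops and Therites only — synapomorphy for {Lithops, Therites}.
C4 (derived state 'present') is unique to Therites (autapomorphy; uninformative for grouping).
Most parsimonious ingroup topology: (Aelis,(Therites,Lithops)).
Lithops and Therites share a more recent common ancestor with each other than either does with Aelis, so Aelis is the least closely related of the three.

Aelis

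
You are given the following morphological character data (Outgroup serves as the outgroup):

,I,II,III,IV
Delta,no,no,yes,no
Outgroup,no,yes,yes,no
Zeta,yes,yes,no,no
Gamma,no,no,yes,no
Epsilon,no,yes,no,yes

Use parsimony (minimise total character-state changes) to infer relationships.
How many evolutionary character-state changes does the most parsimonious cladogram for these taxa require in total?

Character polarity is set by the outgroup: the derived state is whichever differs from the outgroup's state, so for II, III the derived state is 'no', and for the remaining characters it is 'yes'.
I (derived state 'yes') is unique to Zeta (autapomorphy; uninformative for grouping).
II (derived state 'no') is shared by Delta and Gamma — a synapomorphy uniting that clade.
III: derived state 'no' in Epsilon and Zeta only — synapomorphy for {Epsilon, Zeta}.
IV: derived state 'yes' in Epsilon only — an autapomorphy, so it tells us nothing about relationships among taxa.
Most parsimonious ingroup topology: ((Gamma,Delta),(Epsilon,Zeta)).
Changes per character on this tree: I: 1; II: 1; III: 1; IV: 1.
Total = 4.

4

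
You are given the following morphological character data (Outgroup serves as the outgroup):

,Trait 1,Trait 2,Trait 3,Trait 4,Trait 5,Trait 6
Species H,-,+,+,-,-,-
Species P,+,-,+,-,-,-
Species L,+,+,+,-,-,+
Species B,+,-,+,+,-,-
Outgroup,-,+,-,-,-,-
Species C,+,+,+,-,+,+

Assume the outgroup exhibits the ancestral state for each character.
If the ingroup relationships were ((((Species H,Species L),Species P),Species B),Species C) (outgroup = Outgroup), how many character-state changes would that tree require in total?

9

Map each character onto ((((Species H,Species L),Species P),Species B),Species C) (rooted by Outgroup) and count the minimum state changes it requires (Fitch parsimony):
Trait 1: 2; Trait 2: 2; Trait 3: 1; Trait 4: 1; Trait 5: 1; Trait 6: 2.
Total tree length = 9.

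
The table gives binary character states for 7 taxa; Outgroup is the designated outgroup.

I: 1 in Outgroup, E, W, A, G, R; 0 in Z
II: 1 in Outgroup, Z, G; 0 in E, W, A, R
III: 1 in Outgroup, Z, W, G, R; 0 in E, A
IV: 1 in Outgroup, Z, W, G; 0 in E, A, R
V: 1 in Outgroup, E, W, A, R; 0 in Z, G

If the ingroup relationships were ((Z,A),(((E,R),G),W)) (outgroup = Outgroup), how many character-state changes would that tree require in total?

Map each character onto ((Z,A),(((E,R),G),W)) (rooted by Outgroup) and count the minimum state changes it requires (Fitch parsimony):
I: 1; II: 3; III: 2; IV: 2; V: 2.
Total tree length = 10.

10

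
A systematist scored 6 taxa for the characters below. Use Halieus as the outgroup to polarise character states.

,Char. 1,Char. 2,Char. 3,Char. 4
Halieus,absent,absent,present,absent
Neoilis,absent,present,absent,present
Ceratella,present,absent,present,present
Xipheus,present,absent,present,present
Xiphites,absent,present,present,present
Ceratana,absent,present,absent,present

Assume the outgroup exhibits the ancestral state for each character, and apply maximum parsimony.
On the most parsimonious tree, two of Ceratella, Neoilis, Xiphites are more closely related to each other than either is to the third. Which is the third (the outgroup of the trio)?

Ceratella

Character polarity is set by the outgroup: the derived state is whichever differs from the outgroup's state, so for Char. 3 the derived state is 'absent', and for the remaining characters it is 'present'.
Char. 1: derived state 'present' in Ceratella and Xipheus only — synapomorphy for {Ceratella, Xipheus}.
Only Ceratana, Neoilis, and Xiphites show the derived state 'present' for Char. 2, supporting them as a clade.
Only Ceratana and Neoilis show the derived state 'absent' for Char. 3, supporting them as a clade.
Char. 4 (derived state 'present') is shared by all ingroup taxa — unites the whole ingroup.
Most parsimonious ingroup topology: (((Neoilis,Ceratana),Xiphites),(Ceratella,Xipheus)).
Xiphites and Neoilis share a more recent common ancestor with each other than either does with Ceratella, so Ceratella is the least closely related of the three.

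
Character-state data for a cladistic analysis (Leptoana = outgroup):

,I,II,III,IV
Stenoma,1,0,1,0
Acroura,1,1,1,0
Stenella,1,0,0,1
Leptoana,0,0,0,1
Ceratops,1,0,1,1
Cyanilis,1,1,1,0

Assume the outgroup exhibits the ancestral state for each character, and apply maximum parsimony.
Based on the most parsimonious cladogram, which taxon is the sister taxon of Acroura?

Cyanilis

Character polarity is set by the outgroup: the derived state is whichever differs from the outgroup's state, so for IV the derived state is '0', and for the remaining characters it is '1'.
I (derived state '1') is shared by all ingroup taxa — unites the whole ingroup.
Only Acroura and Cyanilis show the derived state '1' for II, supporting them as a clade.
III (derived state '1') is shared by Acroura, Ceratops, Cyanilis, and Stenoma — a synapomorphy uniting that clade.
Only Acroura, Cyanilis, and Stenoma show the derived state '0' for IV, supporting them as a clade.
Most parsimonious ingroup topology: ((((Cyanilis,Acroura),Stenoma),Ceratops),Stenella).
Acroura and Cyanilis form a cherry on this tree, so they are sister taxa.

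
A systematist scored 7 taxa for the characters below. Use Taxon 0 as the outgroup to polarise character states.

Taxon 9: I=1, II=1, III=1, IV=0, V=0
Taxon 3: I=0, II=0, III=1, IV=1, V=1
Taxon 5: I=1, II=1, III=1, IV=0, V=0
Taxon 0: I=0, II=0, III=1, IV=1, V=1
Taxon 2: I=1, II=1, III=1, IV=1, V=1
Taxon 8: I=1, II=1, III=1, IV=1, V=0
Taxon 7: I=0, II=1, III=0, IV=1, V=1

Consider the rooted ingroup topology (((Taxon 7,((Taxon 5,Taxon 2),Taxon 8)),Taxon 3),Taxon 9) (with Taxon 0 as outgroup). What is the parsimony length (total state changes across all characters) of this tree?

10

Map each character onto (((Taxon 7,((Taxon 5,Taxon 2),Taxon 8)),Taxon 3),Taxon 9) (rooted by Taxon 0) and count the minimum state changes it requires (Fitch parsimony):
I: 2; II: 2; III: 1; IV: 2; V: 3.
Total tree length = 10.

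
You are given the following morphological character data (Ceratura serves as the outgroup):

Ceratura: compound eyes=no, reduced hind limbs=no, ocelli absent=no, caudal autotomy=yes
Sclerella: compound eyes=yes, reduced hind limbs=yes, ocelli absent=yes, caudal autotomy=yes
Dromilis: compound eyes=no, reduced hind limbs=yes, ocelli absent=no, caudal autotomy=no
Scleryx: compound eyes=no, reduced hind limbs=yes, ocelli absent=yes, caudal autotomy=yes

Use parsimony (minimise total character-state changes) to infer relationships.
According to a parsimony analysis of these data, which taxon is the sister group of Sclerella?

Character polarity is set by the outgroup: the derived state is whichever differs from the outgroup's state, so for caudal autotomy the derived state is 'no', and for the remaining characters it is 'yes'.
compound eyes: derived state 'yes' in Sclerella only — an autapomorphy, so it tells us nothing about relationships among taxa.
All ingroup taxa share the derived state 'yes' for reduced hind limbs; it defines the ingroup but does not resolve relationships within it.
ocelli absent (derived state 'yes') is shared by Sclerella and Scleryx — a synapomorphy uniting that clade.
caudal autotomy (derived state 'no') is unique to Dromilis (autapomorphy; uninformative for grouping).
Most parsimonious ingroup topology: (Dromilis,(Scleryx,Sclerella)).
Sclerella and Scleryx form a cherry on this tree, so they are sister taxa.

Scleryx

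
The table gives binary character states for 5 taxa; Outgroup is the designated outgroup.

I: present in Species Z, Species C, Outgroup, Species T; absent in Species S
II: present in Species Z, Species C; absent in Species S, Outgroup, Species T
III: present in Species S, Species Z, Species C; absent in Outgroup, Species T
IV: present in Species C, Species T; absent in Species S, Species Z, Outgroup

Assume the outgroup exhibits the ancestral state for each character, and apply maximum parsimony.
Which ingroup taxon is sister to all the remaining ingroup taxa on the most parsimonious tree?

Species T

Character polarity is set by the outgroup: the derived state is whichever differs from the outgroup's state, so for I the derived state is 'absent', and for the remaining characters it is 'present'.
I (derived state 'absent') is unique to Species S (autapomorphy; uninformative for grouping).
Only Species C and Species Z show the derived state 'present' for II, supporting them as a clade.
III (derived state 'present') is shared by Species C, Species S, and Species Z — a synapomorphy uniting that clade.
IV groups Species C and Species T, which is incompatible with the clades supported by the remaining characters; treating it as convergent (homoplasy) costs fewer steps than any alternative tree.
Most parsimonious ingroup topology: (((Species C,Species Z),Species S),Species T).
Species T is sister to the clade containing all other ingroup taxa, so it is the earliest-diverging (most basal) ingroup lineage.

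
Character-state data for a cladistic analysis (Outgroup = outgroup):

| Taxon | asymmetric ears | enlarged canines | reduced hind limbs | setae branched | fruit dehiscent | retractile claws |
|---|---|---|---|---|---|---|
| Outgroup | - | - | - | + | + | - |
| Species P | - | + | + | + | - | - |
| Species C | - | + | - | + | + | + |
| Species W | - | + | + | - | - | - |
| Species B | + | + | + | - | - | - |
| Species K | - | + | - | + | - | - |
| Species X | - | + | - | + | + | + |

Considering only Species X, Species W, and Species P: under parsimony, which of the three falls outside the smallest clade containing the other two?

Species X

Character polarity is set by the outgroup: the derived state is whichever differs from the outgroup's state, so for setae branched, fruit dehiscent the derived state is '-', and for the remaining characters it is '+'.
asymmetric ears (derived state '+') is unique to Species B (autapomorphy; uninformative for grouping).
enlarged canines (derived state '+') is shared by all ingroup taxa — unites the whole ingroup.
Only Species B, Species P, and Species W show the derived state '+' for reduced hind limbs, supporting them as a clade.
setae branched: derived state '-' in Species B and Species W only — synapomorphy for {Species B, Species W}.
fruit dehiscent: derived state '-' in Species B, Species K, Species P, and Species W only — synapomorphy for {Species B, Species K, Species P, Species W}.
retractile claws: derived state '+' in Species C and Species X only — synapomorphy for {Species C, Species X}.
Most parsimonious ingroup topology: (((Species P,(Species W,Species B)),Species K),(Species C,Species X)).
Species P and Species W share a more recent common ancestor with each other than either does with Species X, so Species X is the least closely related of the three.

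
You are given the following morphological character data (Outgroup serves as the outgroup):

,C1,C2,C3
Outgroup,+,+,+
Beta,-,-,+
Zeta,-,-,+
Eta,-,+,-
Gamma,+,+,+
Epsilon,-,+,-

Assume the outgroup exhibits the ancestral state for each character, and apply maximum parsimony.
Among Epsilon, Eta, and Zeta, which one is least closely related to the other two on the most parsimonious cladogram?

Zeta

The outgroup has state '+' for every character, so '-' is the derived state throughout.
Only Beta, Epsilon, Eta, and Zeta show the derived state '-' for C1, supporting them as a clade.
C2 (derived state '-') is shared by Beta and Zeta — a synapomorphy uniting that clade.
C3: derived state '-' in Epsilon and Eta only — synapomorphy for {Epsilon, Eta}.
Most parsimonious ingroup topology: (((Beta,Zeta),(Eta,Epsilon)),Gamma).
Eta and Epsilon share a more recent common ancestor with each other than either does with Zeta, so Zeta is the least closely related of the three.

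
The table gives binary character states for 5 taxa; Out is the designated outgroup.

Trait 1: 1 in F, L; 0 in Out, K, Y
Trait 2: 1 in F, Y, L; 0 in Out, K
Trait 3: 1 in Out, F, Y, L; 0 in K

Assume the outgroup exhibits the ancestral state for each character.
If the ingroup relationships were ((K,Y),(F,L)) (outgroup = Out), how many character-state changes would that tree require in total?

4

Map each character onto ((K,Y),(F,L)) (rooted by Out) and count the minimum state changes it requires (Fitch parsimony):
Trait 1: 1; Trait 2: 2; Trait 3: 1.
Total tree length = 4.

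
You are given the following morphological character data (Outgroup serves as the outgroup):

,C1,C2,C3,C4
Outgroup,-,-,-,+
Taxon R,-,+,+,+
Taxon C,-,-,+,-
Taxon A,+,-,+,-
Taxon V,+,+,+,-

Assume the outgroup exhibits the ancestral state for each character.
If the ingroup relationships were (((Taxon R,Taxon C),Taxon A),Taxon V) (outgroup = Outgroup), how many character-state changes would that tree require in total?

7

Map each character onto (((Taxon R,Taxon C),Taxon A),Taxon V) (rooted by Outgroup) and count the minimum state changes it requires (Fitch parsimony):
C1: 2; C2: 2; C3: 1; C4: 2.
Total tree length = 7.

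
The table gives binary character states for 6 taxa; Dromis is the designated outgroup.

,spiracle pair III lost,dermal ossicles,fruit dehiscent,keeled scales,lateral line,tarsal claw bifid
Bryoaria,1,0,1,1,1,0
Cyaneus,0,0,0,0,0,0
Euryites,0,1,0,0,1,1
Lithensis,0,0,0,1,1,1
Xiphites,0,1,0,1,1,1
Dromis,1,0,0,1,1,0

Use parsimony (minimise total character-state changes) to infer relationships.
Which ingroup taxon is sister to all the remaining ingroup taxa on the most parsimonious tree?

Bryoaria

Character polarity is set by the outgroup: the derived state is whichever differs from the outgroup's state, so for spiracle pair III lost, keeled scales, lateral line the derived state is '0', and for the remaining characters it is '1'.
spiracle pair III lost (derived state '0') is shared by Cyaneus, Euryites, Lithensis, and Xiphites — a synapomorphy uniting that clade.
Only Euryites and Xiphites show the derived state '1' for dermal ossicles, supporting them as a clade.
fruit dehiscent: derived state '1' in Bryoaria only — an autapomorphy, so it tells us nothing about relationships among taxa.
keeled scales (state '0') occurs in Cyaneus and Euryites but conflicts with the nesting implied by the other characters — most parsimoniously interpreted as homoplasy.
lateral line: derived state '0' in Cyaneus only — an autapomorphy, so it tells us nothing about relationships among taxa.
tarsal claw bifid (derived state '1') is shared by Euryites, Lithensis, and Xiphites — a synapomorphy uniting that clade.
Most parsimonious ingroup topology: (((Lithensis,(Euryites,Xiphites)),Cyaneus),Bryoaria).
Bryoaria is sister to the clade containing all other ingroup taxa, so it is the earliest-diverging (most basal) ingroup lineage.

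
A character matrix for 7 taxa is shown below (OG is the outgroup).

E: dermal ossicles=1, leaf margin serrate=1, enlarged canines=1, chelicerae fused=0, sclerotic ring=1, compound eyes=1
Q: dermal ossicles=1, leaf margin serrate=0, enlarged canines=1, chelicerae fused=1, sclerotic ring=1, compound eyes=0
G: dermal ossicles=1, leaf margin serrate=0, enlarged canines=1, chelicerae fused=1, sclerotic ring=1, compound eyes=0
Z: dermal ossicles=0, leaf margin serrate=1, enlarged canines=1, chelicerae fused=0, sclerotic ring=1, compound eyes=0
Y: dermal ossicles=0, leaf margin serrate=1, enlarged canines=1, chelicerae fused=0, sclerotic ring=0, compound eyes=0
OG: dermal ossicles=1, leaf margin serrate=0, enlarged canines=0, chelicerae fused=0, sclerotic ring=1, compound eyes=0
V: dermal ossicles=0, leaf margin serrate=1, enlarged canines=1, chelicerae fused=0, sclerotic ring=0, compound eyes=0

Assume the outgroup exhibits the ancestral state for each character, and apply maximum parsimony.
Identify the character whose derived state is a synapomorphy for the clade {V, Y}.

sclerotic ring

Character polarity is set by the outgroup: the derived state is whichever differs from the outgroup's state, so for dermal ossicles, sclerotic ring the derived state is '0', and for the remaining characters it is '1'.
Only V, Y, and Z show the derived state '0' for dermal ossicles, supporting them as a clade.
Only E, V, Y, and Z show the derived state '1' for leaf margin serrate, supporting them as a clade.
All ingroup taxa share the derived state '1' for enlarged canines; it defines the ingroup but does not resolve relationships within it.
chelicerae fused (derived state '1') is shared by G and Q — a synapomorphy uniting that clade.
Only V and Y show the derived state '0' for sclerotic ring, supporting them as a clade.
compound eyes (derived state '1') is unique to E (autapomorphy; uninformative for grouping).
Most parsimonious ingroup topology: ((((V,Y),Z),E),(G,Q)).
The clade {V, Y} is supported by sclerotic ring: its derived state '0' occurs in exactly those taxa and in no other taxon (including the outgroup).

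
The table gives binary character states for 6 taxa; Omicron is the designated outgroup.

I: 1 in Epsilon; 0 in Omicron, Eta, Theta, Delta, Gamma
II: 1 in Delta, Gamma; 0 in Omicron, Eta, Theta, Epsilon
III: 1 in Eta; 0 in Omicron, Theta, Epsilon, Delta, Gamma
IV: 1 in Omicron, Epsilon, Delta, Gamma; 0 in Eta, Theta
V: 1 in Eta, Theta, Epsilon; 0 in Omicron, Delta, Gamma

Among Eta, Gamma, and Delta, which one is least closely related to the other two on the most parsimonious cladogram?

Eta

Character polarity is set by the outgroup: the derived state is whichever differs from the outgroup's state, so for IV the derived state is '0', and for the remaining characters it is '1'.
I: derived state '1' in Epsilon only — an autapomorphy, so it tells us nothing about relationships among taxa.
II: derived state '1' in Delta and Gamma only — synapomorphy for {Delta, Gamma}.
III: derived state '1' in Eta only — an autapomorphy, so it tells us nothing about relationships among taxa.
IV (derived state '0') is shared by Eta and Theta — a synapomorphy uniting that clade.
V: derived state '1' in Epsilon, Eta, and Theta only — synapomorphy for {Epsilon, Eta, Theta}.
Most parsimonious ingroup topology: ((Delta,Gamma),((Theta,Eta),Epsilon)).
Delta and Gamma share a more recent common ancestor with each other than either does with Eta, so Eta is the least closely related of the three.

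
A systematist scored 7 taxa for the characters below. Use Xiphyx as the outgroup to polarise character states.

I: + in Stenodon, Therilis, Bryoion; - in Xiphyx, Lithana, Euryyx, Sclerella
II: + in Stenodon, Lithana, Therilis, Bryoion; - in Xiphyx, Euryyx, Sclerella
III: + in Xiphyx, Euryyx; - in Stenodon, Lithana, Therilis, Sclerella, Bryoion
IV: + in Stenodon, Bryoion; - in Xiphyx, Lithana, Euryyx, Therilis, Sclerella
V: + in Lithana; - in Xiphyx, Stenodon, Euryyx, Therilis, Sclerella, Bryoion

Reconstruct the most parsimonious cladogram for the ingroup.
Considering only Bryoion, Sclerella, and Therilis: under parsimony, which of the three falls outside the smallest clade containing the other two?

Character polarity is set by the outgroup: the derived state is whichever differs from the outgroup's state, so for III the derived state is '-', and for the remaining characters it is '+'.
Only Bryoion, Stenodon, and Therilis show the derived state '+' for I, supporting them as a clade.
II: derived state '+' in Bryoion, Lithana, Stenodon, and Therilis only — synapomorphy for {Bryoion, Lithana, Stenodon, Therilis}.
Only Bryoion, Lithana, Sclerella, Stenodon, and Therilis show the derived state '-' for III, supporting them as a clade.
Only Bryoion and Stenodon show the derived state '+' for IV, supporting them as a clade.
V (derived state '+') is unique to Lithana (autapomorphy; uninformative for grouping).
Most parsimonious ingroup topology: (((((Stenodon,Bryoion),Therilis),Lithana),Sclerella),Euryyx).
Therilis and Bryoion share a more recent common ancestor with each other than either does with Sclerella, so Sclerella is the least closely related of the three.

Sclerella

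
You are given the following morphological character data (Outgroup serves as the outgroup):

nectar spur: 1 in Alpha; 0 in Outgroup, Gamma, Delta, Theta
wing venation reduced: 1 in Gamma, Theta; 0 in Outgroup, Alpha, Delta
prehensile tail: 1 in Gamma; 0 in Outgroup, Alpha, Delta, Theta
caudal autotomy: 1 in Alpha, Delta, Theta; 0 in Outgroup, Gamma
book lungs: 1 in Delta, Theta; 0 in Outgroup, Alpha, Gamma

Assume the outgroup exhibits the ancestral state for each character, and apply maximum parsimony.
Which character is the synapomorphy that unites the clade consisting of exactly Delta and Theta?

The outgroup has state '0' for every character, so '1' is the derived state throughout.
nectar spur (derived state '1') is unique to Alpha (autapomorphy; uninformative for grouping).
wing venation reduced groups Gamma and Theta, which is incompatible with the clades supported by the remaining characters; treating it as convergent (homoplasy) costs fewer steps than any alternative tree.
prehensile tail (derived state '1') is unique to Gamma (autapomorphy; uninformative for grouping).
caudal autotomy: derived state '1' in Alpha, Delta, and Theta only — synapomorphy for {Alpha, Delta, Theta}.
book lungs (derived state '1') is shared by Delta and Theta — a synapomorphy uniting that clade.
Most parsimonious ingroup topology: ((Alpha,(Theta,Delta)),Gamma).
The clade {Delta, Theta} is supported by book lungs: its derived state '1' occurs in exactly those taxa and in no other taxon (including the outgroup).

book lungs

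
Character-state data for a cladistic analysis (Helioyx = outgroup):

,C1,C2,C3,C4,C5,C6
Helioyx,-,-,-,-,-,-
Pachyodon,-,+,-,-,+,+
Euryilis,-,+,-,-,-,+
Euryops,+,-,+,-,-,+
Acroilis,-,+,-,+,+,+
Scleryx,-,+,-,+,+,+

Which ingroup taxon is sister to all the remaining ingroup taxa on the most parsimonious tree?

Euryops

The outgroup has state '-' for every character, so '+' is the derived state throughout.
C1 (derived state '+') is unique to Euryops (autapomorphy; uninformative for grouping).
C2: derived state '+' in Acroilis, Euryilis, Pachyodon, and Scleryx only — synapomorphy for {Acroilis, Euryilis, Pachyodon, Scleryx}.
C3: derived state '+' in Euryops only — an autapomorphy, so it tells us nothing about relationships among taxa.
C4 (derived state '+') is shared by Acroilis and Scleryx — a synapomorphy uniting that clade.
C5: derived state '+' in Acroilis, Pachyodon, and Scleryx only — synapomorphy for {Acroilis, Pachyodon, Scleryx}.
C6 (derived state '+') is shared by all ingroup taxa — unites the whole ingroup.
Most parsimonious ingroup topology: (((Pachyodon,(Acroilis,Scleryx)),Euryilis),Euryops).
Euryops is sister to the clade containing all other ingroup taxa, so it is the earliest-diverging (most basal) ingroup lineage.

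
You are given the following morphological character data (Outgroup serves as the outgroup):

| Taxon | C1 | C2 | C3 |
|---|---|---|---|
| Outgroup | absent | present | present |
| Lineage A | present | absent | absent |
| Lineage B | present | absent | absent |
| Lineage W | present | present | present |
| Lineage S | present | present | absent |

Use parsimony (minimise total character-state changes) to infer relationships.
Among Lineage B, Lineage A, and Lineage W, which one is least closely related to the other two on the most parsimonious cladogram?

Character polarity is set by the outgroup: the derived state is whichever differs from the outgroup's state, so for C2, C3 the derived state is 'absent', and for the remaining characters it is 'present'.
C1 (derived state 'present') is shared by all ingroup taxa — unites the whole ingroup.
C2: derived state 'absent' in Lineage A and Lineage B only — synapomorphy for {Lineage A, Lineage B}.
C3 (derived state 'absent') is shared by Lineage A, Lineage B, and Lineage S — a synapomorphy uniting that clade.
Most parsimonious ingroup topology: (((Lineage A,Lineage B),Lineage S),Lineage W).
Lineage A and Lineage B share a more recent common ancestor with each other than either does with Lineage W, so Lineage W is the least closely related of the three.

Lineage W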